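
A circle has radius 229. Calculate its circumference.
Circumference = 2 * pi * r
Circumference = 2 * pi * 229
Circumference = 1438.85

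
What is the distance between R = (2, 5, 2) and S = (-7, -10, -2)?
d = √[(-9)² + (-15)² + (-4)²] = √322 = 17.94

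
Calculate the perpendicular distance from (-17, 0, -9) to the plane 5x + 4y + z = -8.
d = |5(-17) + 4(0) + 1(-9) - (-8)| / √(5² + 4² + 1²) = 86/√42 = 13.27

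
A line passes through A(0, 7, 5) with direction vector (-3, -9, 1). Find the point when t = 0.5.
P(0.5) = (0 + (-3)(0.5), 7 + (-9)(0.5), 5 + 1(0.5)) = (-1.5, 2.5, 5.5)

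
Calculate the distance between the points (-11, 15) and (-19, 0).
Using the distance formula: d = sqrt((x₂-x₁)² + (y₂-y₁)²)
dx = (-19) - (-11) = -8
dy = 0 - 15 = -15
d = sqrt((-8)² + (-15)²) = sqrt(64 + 225) = sqrt(289) = 17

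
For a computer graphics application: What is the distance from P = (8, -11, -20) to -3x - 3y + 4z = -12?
d = |(-3)(8) + (-3)(-11) + 4(-20) - (-12)| / √((-3)² + (-3)² + 4²) = 59/√34 = 10.12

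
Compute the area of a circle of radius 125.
Area = pi * r²
Area = pi * 125²
Area = pi * 15625
Area = 49087.39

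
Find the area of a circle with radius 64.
Area = pi * r²
Area = pi * 64²
Area = pi * 4096
Area = 12867.96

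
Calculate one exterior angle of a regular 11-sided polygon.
Exterior angle of a regular n-gon = 360/n
Exterior angle = 360/11
Exterior angle = 32.73 degrees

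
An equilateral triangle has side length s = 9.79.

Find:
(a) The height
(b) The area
(a) Height h = s·√3/2 = 9.79·√3/2 = 8.478
(b) Area = (√3/4)·s² = (√3/4)·9.79² = (√3/4)·95.8441 = 41.5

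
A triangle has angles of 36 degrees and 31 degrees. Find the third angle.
Sum of angles in a triangle = 180 degrees
Third angle = 180 - 36 - 31
Third angle = 113 degrees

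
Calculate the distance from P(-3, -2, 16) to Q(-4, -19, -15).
d = √[(-1)² + (-17)² + (-31)²] = √1251 = 35.37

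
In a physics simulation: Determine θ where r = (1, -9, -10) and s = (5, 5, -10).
r·s = 60, |r|² = 182, |s|² = 150
cos θ = 60/√27300 ≈ 0.3631
θ ≈ 68.71°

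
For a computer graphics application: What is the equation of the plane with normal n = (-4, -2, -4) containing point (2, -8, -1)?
d = n·P = (-4)(2) + (-2)(-8) + (-4)(-1) = 12
Plane: -4x - 2y - 4z = 12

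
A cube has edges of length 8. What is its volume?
Volume = s³
Volume = 8³
Volume = 512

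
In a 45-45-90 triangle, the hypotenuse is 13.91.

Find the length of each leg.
In a 45-45-90 triangle, hypotenuse = leg·√2  →  leg = hypotenuse/√2
leg = 13.91/√2 = 9.836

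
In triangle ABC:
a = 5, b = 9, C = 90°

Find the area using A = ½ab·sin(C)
A = ½·5·9·sin(90°) = ½·45·1.000000 = 22.5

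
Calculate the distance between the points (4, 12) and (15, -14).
Using the distance formula: d = sqrt((x₂-x₁)² + (y₂-y₁)²)
dx = 15 - 4 = 11
dy = (-14) - 12 = -26
d = sqrt(11² + (-26)²) = sqrt(121 + 676) = sqrt(797) = 28.23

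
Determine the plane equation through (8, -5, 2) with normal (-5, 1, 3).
d = n·P = (-5)(8) + (1)(-5) + (3)(2) = -39
Plane: -5x + y + 3z = -39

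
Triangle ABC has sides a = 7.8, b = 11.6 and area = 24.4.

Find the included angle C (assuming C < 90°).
Area = ½ab·sin(C)  →  sin(C) = 2·Area/(ab)
sin(C) = 2·24.4/(7.8·11.6) = 0.539346
C = arcsin(0.539346) = 32.64°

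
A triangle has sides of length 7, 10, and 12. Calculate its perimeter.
Perimeter = sum of all sides
Perimeter = 7 + 10 + 12
Perimeter = 29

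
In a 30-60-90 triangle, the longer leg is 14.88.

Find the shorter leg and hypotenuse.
In a 30-60-90 triangle, sides are in ratio 1 : √3 : 2.
Long leg = short leg·√3  →  short leg = 14.88/√3 = 8.591
Hypotenuse = 2·(short leg) = 2·14.88/√3 = 17.18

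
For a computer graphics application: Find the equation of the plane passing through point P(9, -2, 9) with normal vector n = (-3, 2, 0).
d = n·P = (-3)(9) + (2)(-2) + (0)(9) = -31
Plane: -3x + 2y = -31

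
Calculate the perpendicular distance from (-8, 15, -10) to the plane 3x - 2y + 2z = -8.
d = |3(-8) + (-2)(15) + 2(-10) - (-8)| / √(3² + (-2)² + 2²) = 66/√17 = 16.01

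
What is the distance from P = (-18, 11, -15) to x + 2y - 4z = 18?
d = |1(-18) + 2(11) + (-4)(-15) - (18)| / √(1² + 2² + (-4)²) = 46/√21 = 10.04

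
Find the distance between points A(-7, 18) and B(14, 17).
Using the distance formula: d = sqrt((x₂-x₁)² + (y₂-y₁)²)
dx = 14 - (-7) = 21
dy = 17 - 18 = -1
d = sqrt(21² + (-1)²) = sqrt(441 + 1) = sqrt(442) = 21.02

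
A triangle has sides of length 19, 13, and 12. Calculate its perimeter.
Perimeter = sum of all sides
Perimeter = 19 + 13 + 12
Perimeter = 44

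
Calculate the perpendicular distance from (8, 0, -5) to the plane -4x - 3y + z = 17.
d = |(-4)(8) + (-3)(0) + 1(-5) - (17)| / √((-4)² + (-3)² + 1²) = 54/√26 = 10.59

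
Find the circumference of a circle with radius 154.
Circumference = 2 * pi * r
Circumference = 2 * pi * 154
Circumference = 967.61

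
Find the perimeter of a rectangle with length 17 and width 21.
Perimeter = 2 * (length + width)
Perimeter = 2 * (17 + 21)
Perimeter = 2 * 38
Perimeter = 76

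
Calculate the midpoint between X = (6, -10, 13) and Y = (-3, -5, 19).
Midpoint = ((6-3)/2, (-10-5)/2, (13+19)/2) = (1.5, -7.5, 16)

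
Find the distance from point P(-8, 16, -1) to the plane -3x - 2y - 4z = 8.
d = |(-3)(-8) + (-2)(16) + (-4)(-1) - (8)| / √((-3)² + (-2)² + (-4)²) = 12/√29 = 2.228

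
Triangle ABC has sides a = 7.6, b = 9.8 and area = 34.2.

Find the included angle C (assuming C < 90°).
Area = ½ab·sin(C)  →  sin(C) = 2·Area/(ab)
sin(C) = 2·34.2/(7.6·9.8) = 0.918367
C = arcsin(0.918367) = 66.69°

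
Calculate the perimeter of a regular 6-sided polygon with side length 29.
Perimeter = number of sides * side length
Perimeter = 6 * 29
Perimeter = 174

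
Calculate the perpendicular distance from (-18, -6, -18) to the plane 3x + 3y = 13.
d = |3(-18) + 3(-6) + 0(-18) - (13)| / √(3² + 3² + 0²) = 85/√18 = 20.03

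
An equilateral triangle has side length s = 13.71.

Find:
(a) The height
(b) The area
(a) Height h = s·√3/2 = 13.71·√3/2 = 11.87
(b) Area = (√3/4)·s² = (√3/4)·13.71² = (√3/4)·187.964 = 81.39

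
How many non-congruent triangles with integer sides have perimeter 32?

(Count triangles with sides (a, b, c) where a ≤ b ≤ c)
With a ≤ b ≤ c and a + b + c = 32, the triangle inequality a + b > c gives c < 32/2, so c ≤ 15.
Iterate a from 1 to ⌊p/3⌋ = 10; for each a, b ranges from a to ⌊(p−a)/2⌋ with c = p − a − b, keeping only c ≥ b.
Triples: (2, 15, 15), (3, 14, 15), (4, 13, 15), …
Count = 21 triangles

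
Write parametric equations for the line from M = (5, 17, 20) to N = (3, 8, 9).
Direction vector d = N - M = (-2, -9, -11)
x = 5 - 2t, y = 17 - 9t, z = 20 - 11t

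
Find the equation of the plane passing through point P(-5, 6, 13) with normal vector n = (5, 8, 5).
d = n·P = (5)(-5) + (8)(6) + (5)(13) = 88
Plane: 5x + 8y + 5z = 88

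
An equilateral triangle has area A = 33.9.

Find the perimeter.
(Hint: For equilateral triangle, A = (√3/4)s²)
A = (√3/4)s²  →  s² = 4A/√3 = 4·33.9/√3 = 78.2887
s = 8.84809
Perimeter = 3s = 26.54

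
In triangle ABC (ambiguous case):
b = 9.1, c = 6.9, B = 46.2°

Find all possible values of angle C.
sin(C)/c = sin(B)/b  →  sin(C) = c·sin(B)/b = 6.9·sin(46.2°)/9.1 = 0.547269
C₁ = arcsin(0.547269) = 33.18°,  C₂ = 180° - C₁ = 146.82°
Check C₂: A = 180° - 46.2° - 146.82° = -13.02° ≤ 0, rejected
C = 33.18° (one solution)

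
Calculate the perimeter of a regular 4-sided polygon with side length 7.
Perimeter = number of sides * side length
Perimeter = 4 * 7
Perimeter = 28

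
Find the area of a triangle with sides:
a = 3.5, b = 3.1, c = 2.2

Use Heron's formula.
s = (a+b+c)/2 = (3.5+3.1+2.2)/2 = 4.4
A = √(s(s-a)(s-b)(s-c)) = √(4.4·0.9·1.3·2.2)
A = √11.3256 = 3.365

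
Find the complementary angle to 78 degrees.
Complementary angles sum to 90 degrees.
Other angle = 90 - 78
Other angle = 12 degrees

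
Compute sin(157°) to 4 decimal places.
sin(157 degrees) = 0.3907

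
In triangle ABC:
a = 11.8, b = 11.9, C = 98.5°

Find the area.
Using A = ½ab·sin(C):
A = ½·11.8·11.9·sin(98.5°) = ½·140.42·0.989016 = 69.44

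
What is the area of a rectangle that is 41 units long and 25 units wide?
Area = length * width
Area = 41 * 25
Area = 1025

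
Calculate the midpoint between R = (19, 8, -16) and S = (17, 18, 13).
Midpoint = ((19+17)/2, (8+18)/2, (-16+13)/2) = (18, 13, -1.5)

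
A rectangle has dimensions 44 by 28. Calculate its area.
Area = length * width
Area = 44 * 28
Area = 1232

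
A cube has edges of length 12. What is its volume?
Volume = s³
Volume = 12³
Volume = 1728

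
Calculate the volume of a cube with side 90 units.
Volume = s³
Volume = 90³
Volume = 729000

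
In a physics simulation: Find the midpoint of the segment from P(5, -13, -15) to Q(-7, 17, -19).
Midpoint = ((5-7)/2, (-13+17)/2, (-15-19)/2) = (-1, 2, -17)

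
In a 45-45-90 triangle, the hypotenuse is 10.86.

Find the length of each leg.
In a 45-45-90 triangle, hypotenuse = leg·√2  →  leg = hypotenuse/√2
leg = 10.86/√2 = 7.679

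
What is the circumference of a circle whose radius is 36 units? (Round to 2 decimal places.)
Circumference = 2 * pi * r
Circumference = 2 * pi * 36
Circumference = 226.19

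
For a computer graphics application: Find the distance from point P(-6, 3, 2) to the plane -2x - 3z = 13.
d = |(-2)(-6) + 0(3) + (-3)(2) - (13)| / √((-2)² + 0² + (-3)²) = 7/√13 = 1.941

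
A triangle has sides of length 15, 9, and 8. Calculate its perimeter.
Perimeter = sum of all sides
Perimeter = 15 + 9 + 8
Perimeter = 32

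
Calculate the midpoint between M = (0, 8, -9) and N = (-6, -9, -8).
Midpoint = ((0-6)/2, (8-9)/2, (-9-8)/2) = (-3, -0.5, -8.5)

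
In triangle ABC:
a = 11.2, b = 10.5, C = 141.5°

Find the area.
Using A = ½ab·sin(C):
A = ½·11.2·10.5·sin(141.5°) = ½·117.6·0.622515 = 36.6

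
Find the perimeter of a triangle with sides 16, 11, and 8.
Perimeter = sum of all sides
Perimeter = 16 + 11 + 8
Perimeter = 35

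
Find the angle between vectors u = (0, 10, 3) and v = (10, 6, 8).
u·v = 84, |u|² = 109, |v|² = 200
cos θ = 84/√21800 ≈ 0.5689
θ ≈ 55.33°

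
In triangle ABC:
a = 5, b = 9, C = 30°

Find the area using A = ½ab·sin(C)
A = ½·5·9·sin(30°) = ½·45·0.500000 = 11.25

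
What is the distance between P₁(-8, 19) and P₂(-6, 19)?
Using the distance formula: d = sqrt((x₂-x₁)² + (y₂-y₁)²)
dx = (-6) - (-8) = 2
dy = 19 - 19 = 0
d = sqrt(2² + 0²) = sqrt(4 + 0) = sqrt(4) = 2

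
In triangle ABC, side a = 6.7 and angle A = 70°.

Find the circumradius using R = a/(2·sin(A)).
R = a/(2·sin(A)) = 6.7/(2·sin(70°))
R = 6.7/(2·0.939693) = 6.7/1.879385 = 3.565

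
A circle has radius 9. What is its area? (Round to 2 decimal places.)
Area = pi * r²
Area = pi * 9²
Area = pi * 81
Area = 254.47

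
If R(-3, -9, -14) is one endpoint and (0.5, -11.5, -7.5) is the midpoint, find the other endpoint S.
S = (2×0.5 - (-3), 2×(-11.5) - (-9), 2×(-7.5) - (-14)) = (4, -14, -1)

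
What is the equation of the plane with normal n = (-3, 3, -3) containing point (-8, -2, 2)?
d = n·P = (-3)(-8) + (3)(-2) + (-3)(2) = 12
Plane: -3x + 3y - 3z = 12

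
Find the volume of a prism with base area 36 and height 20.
Volume = base area * height
Volume = 36 * 20
Volume = 720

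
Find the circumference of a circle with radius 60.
Circumference = 2 * pi * r
Circumference = 2 * pi * 60
Circumference = 376.99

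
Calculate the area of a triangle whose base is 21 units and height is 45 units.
Area = (1/2) * base * height
Area = (1/2) * 21 * 45
Area = 472.50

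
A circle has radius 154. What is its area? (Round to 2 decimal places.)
Area = pi * r²
Area = pi * 154²
Area = pi * 23716
Area = 74506.01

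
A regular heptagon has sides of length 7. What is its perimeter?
Perimeter = number of sides * side length
Perimeter = 7 * 7
Perimeter = 49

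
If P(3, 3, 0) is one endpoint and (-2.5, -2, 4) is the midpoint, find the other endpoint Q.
Q = (2×(-2.5) - 3, 2×(-2) - 3, 2×4 - 0) = (-8, -7, 8)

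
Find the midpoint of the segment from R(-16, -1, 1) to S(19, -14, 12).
Midpoint = ((-16+19)/2, (-1-14)/2, (1+12)/2) = (1.5, -7.5, 6.5)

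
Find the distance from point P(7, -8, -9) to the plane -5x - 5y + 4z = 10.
d = |(-5)(7) + (-5)(-8) + 4(-9) - (10)| / √((-5)² + (-5)² + 4²) = 41/√66 = 5.047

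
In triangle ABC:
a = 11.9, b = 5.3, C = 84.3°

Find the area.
Using A = ½ab·sin(C):
A = ½·11.9·5.3·sin(84.3°) = ½·63.07·0.995056 = 31.38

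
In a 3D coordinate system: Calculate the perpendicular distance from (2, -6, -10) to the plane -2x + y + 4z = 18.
d = |(-2)(2) + 1(-6) + 4(-10) - (18)| / √((-2)² + 1² + 4²) = 68/√21 = 14.84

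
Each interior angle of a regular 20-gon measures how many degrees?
Interior angle of a regular n-gon = (n-2)*180/n
Interior angle = (20-2)*180/20
Interior angle = 18*180/20
Interior angle = 3240/20
Interior angle = 162 degrees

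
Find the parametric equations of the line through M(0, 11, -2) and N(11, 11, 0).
Direction vector d = N - M = (11, 0, 2)
x = 0 + 11t, y = 11, z = -2 + 2t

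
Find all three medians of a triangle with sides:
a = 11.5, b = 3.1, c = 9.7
Using m_x = ½√(2y² + 2z² - x²):
m_a = ½√(2·3.1² + 2·9.7² - 11.5²) = ½√75.15 = 4.334
m_b = ½√(2·11.5² + 2·9.7² - 3.1²) = ½√443.07 = 10.52
m_c = ½√(2·11.5² + 2·3.1² - 9.7²) = ½√189.63 = 6.885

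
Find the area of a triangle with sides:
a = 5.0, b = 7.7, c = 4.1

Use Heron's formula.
s = (a+b+c)/2 = (5.0+7.7+4.1)/2 = 8.4
A = √(s(s-a)(s-b)(s-c)) = √(8.4·3.4·0.7·4.3)
A = √85.9656 = 9.272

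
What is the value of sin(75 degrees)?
sin(75 degrees) = 0.9659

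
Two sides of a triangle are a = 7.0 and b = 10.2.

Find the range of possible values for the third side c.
By the triangle inequality: |a - b| < c < a + b
|7.0 - 10.2| < c < 7.0 + 10.2
3.2 < c < 17.2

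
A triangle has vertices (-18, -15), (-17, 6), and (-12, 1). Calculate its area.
Using the coordinate formula: Area = (1/2)|x₁(y₂-y₃) + x₂(y₃-y₁) + x₃(y₁-y₂)|
Area = (1/2)|(-18)(6-1) + (-17)(1-(-15)) + (-12)((-15)-6)|
Area = (1/2)|(-18)*5 + (-17)*16 + (-12)*(-21)|
Area = (1/2)|(-90) + (-272) + 252|
Area = (1/2)*110 = 55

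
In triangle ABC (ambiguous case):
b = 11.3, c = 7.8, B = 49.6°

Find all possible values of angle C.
sin(C)/c = sin(B)/b  →  sin(C) = c·sin(B)/b = 7.8·sin(49.6°)/11.3 = 0.525664
C₁ = arcsin(0.525664) = 31.71°,  C₂ = 180° - C₁ = 148.29°
Check C₂: A = 180° - 49.6° - 148.29° = -17.89° ≤ 0, rejected
C = 31.71° (one solution)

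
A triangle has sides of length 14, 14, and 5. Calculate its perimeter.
Perimeter = sum of all sides
Perimeter = 14 + 14 + 5
Perimeter = 33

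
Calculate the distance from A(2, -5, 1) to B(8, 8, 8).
d = √[(6)² + (13)² + (7)²] = √254 = 15.94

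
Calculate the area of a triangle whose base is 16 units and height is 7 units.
Area = (1/2) * base * height
Area = (1/2) * 16 * 7
Area = 56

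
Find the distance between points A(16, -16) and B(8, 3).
Using the distance formula: d = sqrt((x₂-x₁)² + (y₂-y₁)²)
dx = 8 - 16 = -8
dy = 3 - (-16) = 19
d = sqrt((-8)² + 19²) = sqrt(64 + 361) = sqrt(425) = 20.62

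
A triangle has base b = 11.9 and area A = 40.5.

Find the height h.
A = ½bh  →  h = 2A/b
h = 2·40.5/11.9 = 6.807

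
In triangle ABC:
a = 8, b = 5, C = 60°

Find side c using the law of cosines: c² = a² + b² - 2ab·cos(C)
c² = 8² + 5² - 2·8·5·cos(60°)
c² = 64 + 25 - 80·0.5000 = 49
c = √49 = 7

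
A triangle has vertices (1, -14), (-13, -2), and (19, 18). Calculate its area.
Using the coordinate formula: Area = (1/2)|x₁(y₂-y₃) + x₂(y₃-y₁) + x₃(y₁-y₂)|
Area = (1/2)|1((-2)-18) + (-13)(18-(-14)) + 19((-14)-(-2))|
Area = (1/2)|1*(-20) + (-13)*32 + 19*(-12)|
Area = (1/2)|(-20) + (-416) + (-228)|
Area = (1/2)*664 = 332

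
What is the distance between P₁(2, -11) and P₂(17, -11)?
Using the distance formula: d = sqrt((x₂-x₁)² + (y₂-y₁)²)
dx = 17 - 2 = 15
dy = (-11) - (-11) = 0
d = sqrt(15² + 0²) = sqrt(225 + 0) = sqrt(225) = 15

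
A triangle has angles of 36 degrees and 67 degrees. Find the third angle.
Sum of angles in a triangle = 180 degrees
Third angle = 180 - 36 - 67
Third angle = 77 degrees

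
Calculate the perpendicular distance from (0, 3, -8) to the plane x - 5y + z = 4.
d = |1(0) + (-5)(3) + 1(-8) - (4)| / √(1² + (-5)² + 1²) = 27/√27 = 5.196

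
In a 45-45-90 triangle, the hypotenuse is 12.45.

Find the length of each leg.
In a 45-45-90 triangle, hypotenuse = leg·√2  →  leg = hypotenuse/√2
leg = 12.45/√2 = 8.803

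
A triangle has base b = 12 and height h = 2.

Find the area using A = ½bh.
A = ½·12·2 = 12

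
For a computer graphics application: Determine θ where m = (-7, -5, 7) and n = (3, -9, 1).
m·n = 31, |m|² = 123, |n|² = 91
cos θ = 31/√11193 ≈ 0.293
θ ≈ 72.96°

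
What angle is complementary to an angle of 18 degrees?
Complementary angles sum to 90 degrees.
Other angle = 90 - 18
Other angle = 72 degrees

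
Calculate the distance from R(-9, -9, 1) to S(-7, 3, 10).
d = √[(2)² + (12)² + (9)²] = √229 = 15.13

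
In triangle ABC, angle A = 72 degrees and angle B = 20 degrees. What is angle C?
Sum of angles in a triangle = 180 degrees
Third angle = 180 - 72 - 20
Third angle = 88 degrees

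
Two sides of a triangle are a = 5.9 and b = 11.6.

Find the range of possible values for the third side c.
By the triangle inequality: |a - b| < c < a + b
|5.9 - 11.6| < c < 5.9 + 11.6
5.7 < c < 17.5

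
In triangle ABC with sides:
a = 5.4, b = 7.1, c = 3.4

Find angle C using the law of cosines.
cos(C) = (a² + b² - c²)/(2ab)
cos(C) = (5.4² + 7.1² - 3.4²)/(2·5.4·7.1) = 68.01/76.68 = 0.886933
C = arccos(0.886933) = 27.51°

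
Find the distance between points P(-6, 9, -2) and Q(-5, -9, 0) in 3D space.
d = √[(1)² + (-18)² + (2)²] = √329 = 18.14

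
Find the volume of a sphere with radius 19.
Volume = (4/3) * pi * r³
Volume = (4/3) * pi * 19³
Volume = (4/3) * pi * 6859
Volume = 28730.91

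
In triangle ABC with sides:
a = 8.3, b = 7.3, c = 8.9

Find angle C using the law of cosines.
cos(C) = (a² + b² - c²)/(2ab)
cos(C) = (8.3² + 7.3² - 8.9²)/(2·8.3·7.3) = 42.97/121.18 = 0.354596
C = arccos(0.354596) = 69.23°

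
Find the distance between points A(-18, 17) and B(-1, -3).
Using the distance formula: d = sqrt((x₂-x₁)² + (y₂-y₁)²)
dx = (-1) - (-18) = 17
dy = (-3) - 17 = -20
d = sqrt(17² + (-20)²) = sqrt(289 + 400) = sqrt(689) = 26.25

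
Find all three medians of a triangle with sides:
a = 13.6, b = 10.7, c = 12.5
Using m_x = ½√(2y² + 2z² - x²):
m_a = ½√(2·10.7² + 2·12.5² - 13.6²) = ½√356.52 = 9.441
m_b = ½√(2·13.6² + 2·12.5² - 10.7²) = ½√567.93 = 11.92
m_c = ½√(2·13.6² + 2·10.7² - 12.5²) = ½√442.65 = 10.52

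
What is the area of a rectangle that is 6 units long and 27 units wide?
Area = length * width
Area = 6 * 27
Area = 162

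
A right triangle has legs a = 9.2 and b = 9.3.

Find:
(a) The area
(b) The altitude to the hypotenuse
(a) Area = ½ab = ½·9.2·9.3 = 42.78
(b) Hypotenuse c = √(9.2² + 9.3²) = √171.13 = 13.0817
    Area = ½·c·h_c  →  h_c = 2·Area/c = 2·42.78/13.0817 = 6.54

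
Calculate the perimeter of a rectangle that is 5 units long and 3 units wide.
Perimeter = 2 * (length + width)
Perimeter = 2 * (5 + 3)
Perimeter = 2 * 8
Perimeter = 16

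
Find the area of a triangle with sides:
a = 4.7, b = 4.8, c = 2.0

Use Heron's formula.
s = (a+b+c)/2 = (4.7+4.8+2.0)/2 = 5.75
A = √(s(s-a)(s-b)(s-c)) = √(5.75·1.05·0.95·3.75)
A = √21.5086 = 4.638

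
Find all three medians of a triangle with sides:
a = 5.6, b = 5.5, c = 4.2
Using m_x = ½√(2y² + 2z² - x²):
m_a = ½√(2·5.5² + 2·4.2² - 5.6²) = ½√64.42 = 4.013
m_b = ½√(2·5.6² + 2·4.2² - 5.5²) = ½√67.75 = 4.116
m_c = ½√(2·5.6² + 2·5.5² - 4.2²) = ½√105.58 = 5.138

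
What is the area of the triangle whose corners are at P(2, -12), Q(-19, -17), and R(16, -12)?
Using the coordinate formula: Area = (1/2)|x₁(y₂-y₃) + x₂(y₃-y₁) + x₃(y₁-y₂)|
Area = (1/2)|2((-17)-(-12)) + (-19)((-12)-(-12)) + 16((-12)-(-17))|
Area = (1/2)|2*(-5) + (-19)*0 + 16*5|
Area = (1/2)|(-10) + 0 + 80|
Area = (1/2)*70 = 35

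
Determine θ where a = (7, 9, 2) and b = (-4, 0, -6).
a·b = -40, |a|² = 134, |b|² = 52
cos θ = -40/√6968 ≈ -0.4792
θ ≈ 118.6°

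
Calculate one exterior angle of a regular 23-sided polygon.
Exterior angle of a regular n-gon = 360/n
Exterior angle = 360/23
Exterior angle = 15.65 degrees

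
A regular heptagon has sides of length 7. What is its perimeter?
Perimeter = number of sides * side length
Perimeter = 7 * 7
Perimeter = 49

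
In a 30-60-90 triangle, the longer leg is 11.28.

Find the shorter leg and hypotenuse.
In a 30-60-90 triangle, sides are in ratio 1 : √3 : 2.
Long leg = short leg·√3  →  short leg = 11.28/√3 = 6.513
Hypotenuse = 2·(short leg) = 2·11.28/√3 = 13.03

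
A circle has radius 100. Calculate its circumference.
Circumference = 2 * pi * r
Circumference = 2 * pi * 100
Circumference = 628.32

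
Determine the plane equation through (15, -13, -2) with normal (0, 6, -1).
d = n·P = (0)(15) + (6)(-13) + (-1)(-2) = -76
Plane: 6y - z = -76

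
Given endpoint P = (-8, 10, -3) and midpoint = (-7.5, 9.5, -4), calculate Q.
Q = (2×(-7.5) - (-8), 2×9.5 - 10, 2×(-4) - (-3)) = (-7, 9, -5)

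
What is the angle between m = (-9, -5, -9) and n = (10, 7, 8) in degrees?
m·n = -197, |m|² = 187, |n|² = 213
cos θ = -197/√39831 ≈ -0.9871
θ ≈ 170.8°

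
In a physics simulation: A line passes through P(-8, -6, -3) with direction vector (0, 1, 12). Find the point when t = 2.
P(2) = (-8 + 0(2), -6 + 1(2), -3 + 12(2)) = (-8, -4, 21)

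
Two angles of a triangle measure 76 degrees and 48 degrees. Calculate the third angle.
Sum of angles in a triangle = 180 degrees
Third angle = 180 - 76 - 48
Third angle = 56 degrees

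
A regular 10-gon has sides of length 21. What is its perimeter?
Perimeter = number of sides * side length
Perimeter = 10 * 21
Perimeter = 210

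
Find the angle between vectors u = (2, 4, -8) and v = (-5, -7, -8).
u·v = 26, |u|² = 84, |v|² = 138
cos θ = 26/√11592 ≈ 0.2415
θ ≈ 76.03°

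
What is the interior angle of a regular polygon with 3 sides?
Interior angle of a regular n-gon = (n-2)*180/n
Interior angle = (3-2)*180/3
Interior angle = 1*180/3
Interior angle = 180/3
Interior angle = 60 degrees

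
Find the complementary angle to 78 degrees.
Complementary angles sum to 90 degrees.
Other angle = 90 - 78
Other angle = 12 degrees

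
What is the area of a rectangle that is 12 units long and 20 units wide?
Area = length * width
Area = 12 * 20
Area = 240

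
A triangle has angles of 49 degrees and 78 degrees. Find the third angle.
Sum of angles in a triangle = 180 degrees
Third angle = 180 - 49 - 78
Third angle = 53 degrees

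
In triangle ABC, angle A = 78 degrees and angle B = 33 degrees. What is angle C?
Sum of angles in a triangle = 180 degrees
Third angle = 180 - 78 - 33
Third angle = 69 degrees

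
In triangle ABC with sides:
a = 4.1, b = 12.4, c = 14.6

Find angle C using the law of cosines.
cos(C) = (a² + b² - c²)/(2ab)
cos(C) = (4.1² + 12.4² - 14.6²)/(2·4.1·12.4) = -42.59/101.68 = -0.418863
C = arccos(-0.418863) = 114.8°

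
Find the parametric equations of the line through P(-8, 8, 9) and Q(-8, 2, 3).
Direction vector d = Q - P = (0, -6, -6)
x = -8, y = 8 - 6t, z = 9 - 6t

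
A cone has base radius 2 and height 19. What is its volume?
Volume = (1/3) * pi * r² * h
Volume = (1/3) * pi * 2² * 19
Volume = (1/3) * pi * 4 * 19
Volume = (1/3) * pi * 76
Volume = 79.59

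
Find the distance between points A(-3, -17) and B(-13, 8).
Using the distance formula: d = sqrt((x₂-x₁)² + (y₂-y₁)²)
dx = (-13) - (-3) = -10
dy = 8 - (-17) = 25
d = sqrt((-10)² + 25²) = sqrt(100 + 625) = sqrt(725) = 26.93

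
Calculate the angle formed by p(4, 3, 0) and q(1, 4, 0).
p·q = 16, |p|² = 25, |q|² = 17
cos θ = 16/√425 ≈ 0.7761
θ ≈ 39.09°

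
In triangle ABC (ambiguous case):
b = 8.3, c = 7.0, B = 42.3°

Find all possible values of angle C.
sin(C)/c = sin(B)/b  →  sin(C) = c·sin(B)/b = 7.0·sin(42.3°)/8.3 = 0.567601
C₁ = arcsin(0.567601) = 34.58°,  C₂ = 180° - C₁ = 145.42°
Check C₂: A = 180° - 42.3° - 145.42° = -7.72° ≤ 0, rejected
C = 34.58° (one solution)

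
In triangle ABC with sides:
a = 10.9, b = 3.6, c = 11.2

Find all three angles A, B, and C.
By the law of cosines:
cos(A) = (b² + c² - a²)/(2bc) = 0.242932  →  A = 75.94°
cos(B) = (a² + c² - b²)/(2ac) = 0.947289  →  B = 18.69°
cos(C) = (a² + b² - c²)/(2ab) = 0.080657  →  C = 85.37°
Check: A + B + C = 180.0° ✓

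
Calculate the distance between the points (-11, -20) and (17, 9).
Using the distance formula: d = sqrt((x₂-x₁)² + (y₂-y₁)²)
dx = 17 - (-11) = 28
dy = 9 - (-20) = 29
d = sqrt(28² + 29²) = sqrt(784 + 841) = sqrt(1625) = 40.31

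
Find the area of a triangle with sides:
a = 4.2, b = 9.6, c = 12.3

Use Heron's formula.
s = (a+b+c)/2 = (4.2+9.6+12.3)/2 = 13.05
A = √(s(s-a)(s-b)(s-c)) = √(13.05·8.85·3.45·0.75)
A = √298.837 = 17.29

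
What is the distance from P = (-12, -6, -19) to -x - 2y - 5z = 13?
d = |(-1)(-12) + (-2)(-6) + (-5)(-19) - (13)| / √((-1)² + (-2)² + (-5)²) = 106/√30 = 19.35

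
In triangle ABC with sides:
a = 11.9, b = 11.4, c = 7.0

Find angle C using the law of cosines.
cos(C) = (a² + b² - c²)/(2ab)
cos(C) = (11.9² + 11.4² - 7.0²)/(2·11.9·11.4) = 222.57/271.32 = 0.820323
C = arccos(0.820323) = 34.88°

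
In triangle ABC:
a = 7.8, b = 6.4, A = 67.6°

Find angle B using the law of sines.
sin(B)/b = sin(A)/a
sin(B) = b·sin(A)/a = 6.4·sin(67.6°)/7.8 = 0.758602
B = arcsin(0.758602) = 49.34°  (b ≤ a, so B ≤ A and the acute solution is unique)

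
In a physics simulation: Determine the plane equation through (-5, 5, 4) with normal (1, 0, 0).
d = n·P = (1)(-5) + (0)(5) + (0)(4) = -5
Plane: x = -5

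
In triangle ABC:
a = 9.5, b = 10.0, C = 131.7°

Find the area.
Using A = ½ab·sin(C):
A = ½·9.5·10.0·sin(131.7°) = ½·95·0.746638 = 35.47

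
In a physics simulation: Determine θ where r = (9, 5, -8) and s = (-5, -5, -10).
r·s = 10, |r|² = 170, |s|² = 150
cos θ = 10/√25500 ≈ 0.06262
θ ≈ 86.41°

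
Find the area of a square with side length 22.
Area = s²
Area = 22²
Area = 484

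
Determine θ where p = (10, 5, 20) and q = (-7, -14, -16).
p·q = -460, |p|² = 525, |q|² = 501
cos θ = -460/√263025 ≈ -0.8969
θ ≈ 153.8°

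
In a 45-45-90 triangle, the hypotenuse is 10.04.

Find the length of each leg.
In a 45-45-90 triangle, hypotenuse = leg·√2  →  leg = hypotenuse/√2
leg = 10.04/√2 = 7.099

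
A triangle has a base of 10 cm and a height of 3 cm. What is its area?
Area = (1/2) * base * height
Area = (1/2) * 10 * 3
Area = 15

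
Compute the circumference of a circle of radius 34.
Circumference = 2 * pi * r
Circumference = 2 * pi * 34
Circumference = 213.63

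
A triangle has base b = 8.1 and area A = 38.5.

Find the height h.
A = ½bh  →  h = 2A/b
h = 2·38.5/8.1 = 9.506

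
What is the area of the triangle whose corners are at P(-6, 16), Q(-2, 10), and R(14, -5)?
Using the coordinate formula: Area = (1/2)|x₁(y₂-y₃) + x₂(y₃-y₁) + x₃(y₁-y₂)|
Area = (1/2)|(-6)(10-(-5)) + (-2)((-5)-16) + 14(16-10)|
Area = (1/2)|(-6)*15 + (-2)*(-21) + 14*6|
Area = (1/2)|(-90) + 42 + 84|
Area = (1/2)*36 = 18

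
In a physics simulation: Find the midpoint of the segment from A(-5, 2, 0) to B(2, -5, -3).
Midpoint = ((-5+2)/2, (2-5)/2, (0-3)/2) = (-1.5, -1.5, -1.5)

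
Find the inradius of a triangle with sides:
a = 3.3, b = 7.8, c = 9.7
s = (a+b+c)/2 = (3.3+7.8+9.7)/2 = 10.4
Area = √(s(s-a)(s-b)(s-c)) = √(10.4·7.1·2.6·0.7) = 11.5926
r = Area/s = 11.5926/10.4 = 1.115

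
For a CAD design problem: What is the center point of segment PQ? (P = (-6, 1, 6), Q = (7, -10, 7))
Midpoint = ((-6+7)/2, (1-10)/2, (6+7)/2) = (0.5, -4.5, 6.5)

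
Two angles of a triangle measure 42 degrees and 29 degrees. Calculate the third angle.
Sum of angles in a triangle = 180 degrees
Third angle = 180 - 42 - 29
Third angle = 109 degrees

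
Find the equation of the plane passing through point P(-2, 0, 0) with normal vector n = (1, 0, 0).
d = n·P = (1)(-2) + (0)(0) + (0)(0) = -2
Plane: x = -2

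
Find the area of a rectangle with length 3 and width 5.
Area = length * width
Area = 3 * 5
Area = 15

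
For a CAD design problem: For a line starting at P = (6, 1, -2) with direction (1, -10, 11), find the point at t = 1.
P(1) = (6 + 1(1), 1 + (-10)(1), -2 + 11(1)) = (7, -9, 9)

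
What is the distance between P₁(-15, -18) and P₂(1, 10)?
Using the distance formula: d = sqrt((x₂-x₁)² + (y₂-y₁)²)
dx = 1 - (-15) = 16
dy = 10 - (-18) = 28
d = sqrt(16² + 28²) = sqrt(256 + 784) = sqrt(1040) = 32.25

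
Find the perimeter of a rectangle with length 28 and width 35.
Perimeter = 2 * (length + width)
Perimeter = 2 * (28 + 35)
Perimeter = 2 * 63
Perimeter = 126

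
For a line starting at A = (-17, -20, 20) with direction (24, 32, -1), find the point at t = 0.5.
P(0.5) = (-17 + 24(0.5), -20 + 32(0.5), 20 + (-1)(0.5)) = (-5, -4, 19.5)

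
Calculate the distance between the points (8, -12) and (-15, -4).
Using the distance formula: d = sqrt((x₂-x₁)² + (y₂-y₁)²)
dx = (-15) - 8 = -23
dy = (-4) - (-12) = 8
d = sqrt((-23)² + 8²) = sqrt(529 + 64) = sqrt(593) = 24.35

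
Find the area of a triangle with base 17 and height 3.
Area = (1/2) * base * height
Area = (1/2) * 17 * 3
Area = 25.50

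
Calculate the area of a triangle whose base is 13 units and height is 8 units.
Area = (1/2) * base * height
Area = (1/2) * 13 * 8
Area = 52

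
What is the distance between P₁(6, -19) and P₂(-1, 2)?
Using the distance formula: d = sqrt((x₂-x₁)² + (y₂-y₁)²)
dx = (-1) - 6 = -7
dy = 2 - (-19) = 21
d = sqrt((-7)² + 21²) = sqrt(49 + 441) = sqrt(490) = 22.14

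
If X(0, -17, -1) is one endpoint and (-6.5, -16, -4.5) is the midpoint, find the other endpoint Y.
Y = (2×(-6.5) - 0, 2×(-16) - (-17), 2×(-4.5) - (-1)) = (-13, -15, -8)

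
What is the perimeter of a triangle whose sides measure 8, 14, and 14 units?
Perimeter = sum of all sides
Perimeter = 8 + 14 + 14
Perimeter = 36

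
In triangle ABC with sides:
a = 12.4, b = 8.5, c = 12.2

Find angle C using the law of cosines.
cos(C) = (a² + b² - c²)/(2ab)
cos(C) = (12.4² + 8.5² - 12.2²)/(2·12.4·8.5) = 77.17/210.8 = 0.366082
C = arccos(0.366082) = 68.53°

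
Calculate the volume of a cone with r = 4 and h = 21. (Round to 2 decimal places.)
Volume = (1/3) * pi * r² * h
Volume = (1/3) * pi * 4² * 21
Volume = (1/3) * pi * 16 * 21
Volume = (1/3) * pi * 336
Volume = 351.86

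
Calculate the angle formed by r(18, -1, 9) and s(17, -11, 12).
r·s = 425, |r|² = 406, |s|² = 554
cos θ = 425/√224924 ≈ 0.8961
θ ≈ 26.35°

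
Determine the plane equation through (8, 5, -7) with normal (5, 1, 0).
d = n·P = (5)(8) + (1)(5) + (0)(-7) = 45
Plane: 5x + y = 45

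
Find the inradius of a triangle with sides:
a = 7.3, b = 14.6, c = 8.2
s = (a+b+c)/2 = (7.3+14.6+8.2)/2 = 15.05
Area = √(s(s-a)(s-b)(s-c)) = √(15.05·7.75·0.45·6.85) = 18.9614
r = Area/s = 18.9614/15.05 = 1.26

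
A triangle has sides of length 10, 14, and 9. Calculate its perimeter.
Perimeter = sum of all sides
Perimeter = 10 + 14 + 9
Perimeter = 33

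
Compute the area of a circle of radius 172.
Area = pi * r²
Area = pi * 172²
Area = pi * 29584
Area = 92940.88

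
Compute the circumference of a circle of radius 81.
Circumference = 2 * pi * r
Circumference = 2 * pi * 81
Circumference = 508.94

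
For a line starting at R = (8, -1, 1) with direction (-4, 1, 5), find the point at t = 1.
P(1) = (8 + (-4)(1), -1 + 1(1), 1 + 5(1)) = (4, 0, 6)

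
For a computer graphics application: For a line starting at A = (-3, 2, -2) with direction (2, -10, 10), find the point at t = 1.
P(1) = (-3 + 2(1), 2 + (-10)(1), -2 + 10(1)) = (-1, -8, 8)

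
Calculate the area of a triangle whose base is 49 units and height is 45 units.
Area = (1/2) * base * height
Area = (1/2) * 49 * 45
Area = 1102.50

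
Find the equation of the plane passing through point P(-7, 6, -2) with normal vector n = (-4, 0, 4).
d = n·P = (-4)(-7) + (0)(6) + (4)(-2) = 20
Plane: -4x + 4z = 20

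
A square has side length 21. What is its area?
Area = s²
Area = 21²
Area = 441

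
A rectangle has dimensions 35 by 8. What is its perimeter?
Perimeter = 2 * (length + width)
Perimeter = 2 * (35 + 8)
Perimeter = 2 * 43
Perimeter = 86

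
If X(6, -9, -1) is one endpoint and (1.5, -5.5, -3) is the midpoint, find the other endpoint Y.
Y = (2×1.5 - 6, 2×(-5.5) - (-9), 2×(-3) - (-1)) = (-3, -2, -5)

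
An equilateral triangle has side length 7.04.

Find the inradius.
For an equilateral triangle, r = s/(2√3) where s is the side.
r = 7.04/(2√3) = 7.04/3.464102 = 2.032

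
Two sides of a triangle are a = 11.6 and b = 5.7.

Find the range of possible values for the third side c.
By the triangle inequality: |a - b| < c < a + b
|11.6 - 5.7| < c < 11.6 + 5.7
5.9 < c < 17.3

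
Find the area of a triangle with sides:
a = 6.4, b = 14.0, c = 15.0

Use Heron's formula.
s = (a+b+c)/2 = (6.4+14.0+15.0)/2 = 17.7
A = √(s(s-a)(s-b)(s-c)) = √(17.7·11.3·3.7·2.7)
A = √1998.1 = 44.7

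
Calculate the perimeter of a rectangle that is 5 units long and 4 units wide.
Perimeter = 2 * (length + width)
Perimeter = 2 * (5 + 4)
Perimeter = 2 * 9
Perimeter = 18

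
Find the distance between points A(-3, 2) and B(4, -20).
Using the distance formula: d = sqrt((x₂-x₁)² + (y₂-y₁)²)
dx = 4 - (-3) = 7
dy = (-20) - 2 = -22
d = sqrt(7² + (-22)²) = sqrt(49 + 484) = sqrt(533) = 23.09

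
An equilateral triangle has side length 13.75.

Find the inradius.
For an equilateral triangle, r = s/(2√3) where s is the side.
r = 13.75/(2√3) = 13.75/3.464102 = 3.969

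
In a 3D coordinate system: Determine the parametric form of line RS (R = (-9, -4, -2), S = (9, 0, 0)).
Direction vector d = S - R = (18, 4, 2)
x = -9 + 18t, y = -4 + 4t, z = -2 + 2t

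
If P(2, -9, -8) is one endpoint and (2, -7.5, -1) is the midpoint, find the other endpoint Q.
Q = (2×2 - 2, 2×(-7.5) - (-9), 2×(-1) - (-8)) = (2, -6, 6)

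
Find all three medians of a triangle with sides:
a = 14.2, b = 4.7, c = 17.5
Using m_x = ½√(2y² + 2z² - x²):
m_a = ½√(2·4.7² + 2·17.5² - 14.2²) = ½√455.04 = 10.67
m_b = ½√(2·14.2² + 2·17.5² - 4.7²) = ½√993.69 = 15.76
m_c = ½√(2·14.2² + 2·4.7² - 17.5²) = ½√141.21 = 5.942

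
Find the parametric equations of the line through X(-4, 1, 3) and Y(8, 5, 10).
Direction vector d = Y - X = (12, 4, 7)
x = -4 + 12t, y = 1 + 4t, z = 3 + 7t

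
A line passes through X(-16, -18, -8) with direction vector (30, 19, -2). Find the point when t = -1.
P(-1) = (-16 + 30(-1), -18 + 19(-1), -8 + (-2)(-1)) = (-46, -37, -6)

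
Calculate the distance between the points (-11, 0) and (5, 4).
Using the distance formula: d = sqrt((x₂-x₁)² + (y₂-y₁)²)
dx = 5 - (-11) = 16
dy = 4 - 0 = 4
d = sqrt(16² + 4²) = sqrt(256 + 16) = sqrt(272) = 16.49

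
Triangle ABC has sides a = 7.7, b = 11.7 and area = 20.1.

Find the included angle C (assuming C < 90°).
Area = ½ab·sin(C)  →  sin(C) = 2·Area/(ab)
sin(C) = 2·20.1/(7.7·11.7) = 0.446220
C = arcsin(0.446220) = 26.5°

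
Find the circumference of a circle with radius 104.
Circumference = 2 * pi * r
Circumference = 2 * pi * 104
Circumference = 653.45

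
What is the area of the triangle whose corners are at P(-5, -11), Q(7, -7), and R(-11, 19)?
Using the coordinate formula: Area = (1/2)|x₁(y₂-y₃) + x₂(y₃-y₁) + x₃(y₁-y₂)|
Area = (1/2)|(-5)((-7)-19) + 7(19-(-11)) + (-11)((-11)-(-7))|
Area = (1/2)|(-5)*(-26) + 7*30 + (-11)*(-4)|
Area = (1/2)|130 + 210 + 44|
Area = (1/2)*384 = 192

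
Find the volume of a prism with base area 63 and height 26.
Volume = base area * height
Volume = 63 * 26
Volume = 1638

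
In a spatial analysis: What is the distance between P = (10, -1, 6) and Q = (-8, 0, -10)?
d = √[(-18)² + (1)² + (-16)²] = √581 = 24.1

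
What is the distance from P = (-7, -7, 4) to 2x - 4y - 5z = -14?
d = |2(-7) + (-4)(-7) + (-5)(4) - (-14)| / √(2² + (-4)² + (-5)²) = 8/√45 = 1.193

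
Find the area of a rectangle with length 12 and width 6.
Area = length * width
Area = 12 * 6
Area = 72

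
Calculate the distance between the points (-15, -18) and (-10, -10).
Using the distance formula: d = sqrt((x₂-x₁)² + (y₂-y₁)²)
dx = (-10) - (-15) = 5
dy = (-10) - (-18) = 8
d = sqrt(5² + 8²) = sqrt(25 + 64) = sqrt(89) = 9.43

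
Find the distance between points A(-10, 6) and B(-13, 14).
Using the distance formula: d = sqrt((x₂-x₁)² + (y₂-y₁)²)
dx = (-13) - (-10) = -3
dy = 14 - 6 = 8
d = sqrt((-3)² + 8²) = sqrt(9 + 64) = sqrt(73) = 8.54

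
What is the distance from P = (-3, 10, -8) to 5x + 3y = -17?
d = |5(-3) + 3(10) + 0(-8) - (-17)| / √(5² + 3² + 0²) = 32/√34 = 5.488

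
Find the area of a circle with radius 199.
Area = pi * r²
Area = pi * 199²
Area = pi * 39601
Area = 124410.21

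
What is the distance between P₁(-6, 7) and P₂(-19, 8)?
Using the distance formula: d = sqrt((x₂-x₁)² + (y₂-y₁)²)
dx = (-19) - (-6) = -13
dy = 8 - 7 = 1
d = sqrt((-13)² + 1²) = sqrt(169 + 1) = sqrt(170) = 13.04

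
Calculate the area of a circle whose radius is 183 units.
Area = pi * r²
Area = pi * 183²
Area = pi * 33489
Area = 105208.80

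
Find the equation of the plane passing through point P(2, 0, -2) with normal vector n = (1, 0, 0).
d = n·P = (1)(2) + (0)(0) + (0)(-2) = 2
Plane: x = 2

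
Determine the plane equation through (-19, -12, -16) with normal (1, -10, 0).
d = n·P = (1)(-19) + (-10)(-12) + (0)(-16) = 101
Plane: x - 10y = 101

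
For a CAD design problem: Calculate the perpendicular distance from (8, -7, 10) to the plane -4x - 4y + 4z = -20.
d = |(-4)(8) + (-4)(-7) + 4(10) - (-20)| / √((-4)² + (-4)² + 4²) = 56/√48 = 8.083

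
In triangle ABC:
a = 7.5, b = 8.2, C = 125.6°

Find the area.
Using A = ½ab·sin(C):
A = ½·7.5·8.2·sin(125.6°) = ½·61.5·0.813101 = 25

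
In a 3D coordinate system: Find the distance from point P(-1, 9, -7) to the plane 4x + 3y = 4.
d = |4(-1) + 3(9) + 0(-7) - (4)| / √(4² + 3² + 0²) = 19/√25 = 3.8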